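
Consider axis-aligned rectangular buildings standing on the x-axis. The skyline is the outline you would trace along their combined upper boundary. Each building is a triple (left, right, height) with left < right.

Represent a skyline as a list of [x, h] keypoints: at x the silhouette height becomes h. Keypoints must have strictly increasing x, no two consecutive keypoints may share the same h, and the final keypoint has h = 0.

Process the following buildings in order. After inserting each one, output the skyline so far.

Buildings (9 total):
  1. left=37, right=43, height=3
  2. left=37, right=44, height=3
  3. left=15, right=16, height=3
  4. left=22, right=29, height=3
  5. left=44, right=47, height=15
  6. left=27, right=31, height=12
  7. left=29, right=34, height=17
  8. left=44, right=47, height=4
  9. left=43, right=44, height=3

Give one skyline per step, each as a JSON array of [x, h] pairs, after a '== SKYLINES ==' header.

== SKYLINES ==
[[37,3],[43,0]]
[[37,3],[44,0]]
[[15,3],[16,0],[37,3],[44,0]]
[[15,3],[16,0],[22,3],[29,0],[37,3],[44,0]]
[[15,3],[16,0],[22,3],[29,0],[37,3],[44,15],[47,0]]
[[15,3],[16,0],[22,3],[27,12],[31,0],[37,3],[44,15],[47,0]]
[[15,3],[16,0],[22,3],[27,12],[29,17],[34,0],[37,3],[44,15],[47,0]]
[[15,3],[16,0],[22,3],[27,12],[29,17],[34,0],[37,3],[44,15],[47,0]]
[[15,3],[16,0],[22,3],[27,12],[29,17],[34,0],[37,3],[44,15],[47,0]]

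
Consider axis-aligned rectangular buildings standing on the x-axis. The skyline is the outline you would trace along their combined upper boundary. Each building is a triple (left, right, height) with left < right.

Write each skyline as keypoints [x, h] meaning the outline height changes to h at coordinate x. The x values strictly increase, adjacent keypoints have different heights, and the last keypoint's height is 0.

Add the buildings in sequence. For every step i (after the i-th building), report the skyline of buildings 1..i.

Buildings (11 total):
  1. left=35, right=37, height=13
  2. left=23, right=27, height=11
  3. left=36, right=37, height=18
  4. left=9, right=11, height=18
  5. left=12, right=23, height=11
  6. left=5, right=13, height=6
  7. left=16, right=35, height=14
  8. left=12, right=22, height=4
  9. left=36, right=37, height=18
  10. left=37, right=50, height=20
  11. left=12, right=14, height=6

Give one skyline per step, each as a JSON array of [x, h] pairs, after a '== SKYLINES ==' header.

== SKYLINES ==
[[35,13],[37,0]]
[[23,11],[27,0],[35,13],[37,0]]
[[23,11],[27,0],[35,13],[36,18],[37,0]]
[[9,18],[11,0],[23,11],[27,0],[35,13],[36,18],[37,0]]
[[9,18],[11,0],[12,11],[27,0],[35,13],[36,18],[37,0]]
[[5,6],[9,18],[11,6],[12,11],[27,0],[35,13],[36,18],[37,0]]
[[5,6],[9,18],[11,6],[12,11],[16,14],[35,13],[36,18],[37,0]]
[[5,6],[9,18],[11,6],[12,11],[16,14],[35,13],[36,18],[37,0]]
[[5,6],[9,18],[11,6],[12,11],[16,14],[35,13],[36,18],[37,0]]
[[5,6],[9,18],[11,6],[12,11],[16,14],[35,13],[36,18],[37,20],[50,0]]
[[5,6],[9,18],[11,6],[12,11],[16,14],[35,13],[36,18],[37,20],[50,0]]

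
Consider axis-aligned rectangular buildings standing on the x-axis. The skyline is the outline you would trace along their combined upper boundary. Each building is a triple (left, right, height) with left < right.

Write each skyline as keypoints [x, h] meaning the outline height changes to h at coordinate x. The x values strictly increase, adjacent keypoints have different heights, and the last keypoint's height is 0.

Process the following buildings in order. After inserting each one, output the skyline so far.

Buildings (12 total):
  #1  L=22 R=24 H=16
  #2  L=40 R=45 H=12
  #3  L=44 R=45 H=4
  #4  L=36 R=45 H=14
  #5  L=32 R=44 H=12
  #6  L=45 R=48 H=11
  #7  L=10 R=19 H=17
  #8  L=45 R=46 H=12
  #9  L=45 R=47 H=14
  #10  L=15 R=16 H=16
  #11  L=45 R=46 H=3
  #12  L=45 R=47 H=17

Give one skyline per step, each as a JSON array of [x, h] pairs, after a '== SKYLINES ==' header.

== SKYLINES ==
[[22,16],[24,0]]
[[22,16],[24,0],[40,12],[45,0]]
[[22,16],[24,0],[40,12],[45,0]]
[[22,16],[24,0],[36,14],[45,0]]
[[22,16],[24,0],[32,12],[36,14],[45,0]]
[[22,16],[24,0],[32,12],[36,14],[45,11],[48,0]]
[[10,17],[19,0],[22,16],[24,0],[32,12],[36,14],[45,11],[48,0]]
[[10,17],[19,0],[22,16],[24,0],[32,12],[36,14],[45,12],[46,11],[48,0]]
[[10,17],[19,0],[22,16],[24,0],[32,12],[36,14],[47,11],[48,0]]
[[10,17],[19,0],[22,16],[24,0],[32,12],[36,14],[47,11],[48,0]]
[[10,17],[19,0],[22,16],[24,0],[32,12],[36,14],[47,11],[48,0]]
[[10,17],[19,0],[22,16],[24,0],[32,12],[36,14],[45,17],[47,11],[48,0]]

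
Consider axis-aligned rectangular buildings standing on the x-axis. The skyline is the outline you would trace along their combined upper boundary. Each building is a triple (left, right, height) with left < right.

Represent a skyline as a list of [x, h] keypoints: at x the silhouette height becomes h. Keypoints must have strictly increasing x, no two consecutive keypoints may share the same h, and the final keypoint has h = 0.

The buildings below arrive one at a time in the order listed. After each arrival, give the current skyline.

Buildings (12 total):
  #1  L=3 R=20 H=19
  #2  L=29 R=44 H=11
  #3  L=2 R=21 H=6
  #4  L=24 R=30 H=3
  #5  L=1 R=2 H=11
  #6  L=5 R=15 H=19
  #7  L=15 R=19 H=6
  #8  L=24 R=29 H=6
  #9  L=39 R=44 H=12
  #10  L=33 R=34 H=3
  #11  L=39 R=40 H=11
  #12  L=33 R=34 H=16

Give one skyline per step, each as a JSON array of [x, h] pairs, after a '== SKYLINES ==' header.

== SKYLINES ==
[[3,19],[20,0]]
[[3,19],[20,0],[29,11],[44,0]]
[[2,6],[3,19],[20,6],[21,0],[29,11],[44,0]]
[[2,6],[3,19],[20,6],[21,0],[24,3],[29,11],[44,0]]
[[1,11],[2,6],[3,19],[20,6],[21,0],[24,3],[29,11],[44,0]]
[[1,11],[2,6],[3,19],[20,6],[21,0],[24,3],[29,11],[44,0]]
[[1,11],[2,6],[3,19],[20,6],[21,0],[24,3],[29,11],[44,0]]
[[1,11],[2,6],[3,19],[20,6],[21,0],[24,6],[29,11],[44,0]]
[[1,11],[2,6],[3,19],[20,6],[21,0],[24,6],[29,11],[39,12],[44,0]]
[[1,11],[2,6],[3,19],[20,6],[21,0],[24,6],[29,11],[39,12],[44,0]]
[[1,11],[2,6],[3,19],[20,6],[21,0],[24,6],[29,11],[39,12],[44,0]]
[[1,11],[2,6],[3,19],[20,6],[21,0],[24,6],[29,11],[33,16],[34,11],[39,12],[44,0]]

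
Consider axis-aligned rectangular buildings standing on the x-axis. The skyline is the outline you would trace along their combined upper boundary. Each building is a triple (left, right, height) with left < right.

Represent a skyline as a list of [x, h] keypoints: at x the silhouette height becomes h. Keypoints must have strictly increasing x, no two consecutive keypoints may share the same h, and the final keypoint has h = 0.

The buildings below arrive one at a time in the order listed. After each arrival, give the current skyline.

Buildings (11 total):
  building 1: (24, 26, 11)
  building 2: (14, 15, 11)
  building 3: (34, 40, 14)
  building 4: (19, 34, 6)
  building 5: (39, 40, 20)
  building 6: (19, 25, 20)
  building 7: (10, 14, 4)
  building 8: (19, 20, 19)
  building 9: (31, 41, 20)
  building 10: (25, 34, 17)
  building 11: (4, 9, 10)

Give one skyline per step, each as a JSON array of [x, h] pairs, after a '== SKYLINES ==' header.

== SKYLINES ==
[[24,11],[26,0]]
[[14,11],[15,0],[24,11],[26,0]]
[[14,11],[15,0],[24,11],[26,0],[34,14],[40,0]]
[[14,11],[15,0],[19,6],[24,11],[26,6],[34,14],[40,0]]
[[14,11],[15,0],[19,6],[24,11],[26,6],[34,14],[39,20],[40,0]]
[[14,11],[15,0],[19,20],[25,11],[26,6],[34,14],[39,20],[40,0]]
[[10,4],[14,11],[15,0],[19,20],[25,11],[26,6],[34,14],[39,20],[40,0]]
[[10,4],[14,11],[15,0],[19,20],[25,11],[26,6],[34,14],[39,20],[40,0]]
[[10,4],[14,11],[15,0],[19,20],[25,11],[26,6],[31,20],[41,0]]
[[10,4],[14,11],[15,0],[19,20],[25,17],[31,20],[41,0]]
[[4,10],[9,0],[10,4],[14,11],[15,0],[19,20],[25,17],[31,20],[41,0]]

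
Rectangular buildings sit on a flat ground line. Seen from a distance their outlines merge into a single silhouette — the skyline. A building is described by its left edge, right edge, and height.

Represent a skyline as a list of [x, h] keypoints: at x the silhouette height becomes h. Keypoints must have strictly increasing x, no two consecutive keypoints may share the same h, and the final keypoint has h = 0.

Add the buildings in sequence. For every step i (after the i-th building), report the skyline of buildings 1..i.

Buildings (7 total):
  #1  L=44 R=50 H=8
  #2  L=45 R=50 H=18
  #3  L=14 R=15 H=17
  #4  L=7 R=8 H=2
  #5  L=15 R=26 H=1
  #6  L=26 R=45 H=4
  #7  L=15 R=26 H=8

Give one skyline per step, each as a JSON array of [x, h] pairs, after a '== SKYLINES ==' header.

== SKYLINES ==
[[44,8],[50,0]]
[[44,8],[45,18],[50,0]]
[[14,17],[15,0],[44,8],[45,18],[50,0]]
[[7,2],[8,0],[14,17],[15,0],[44,8],[45,18],[50,0]]
[[7,2],[8,0],[14,17],[15,1],[26,0],[44,8],[45,18],[50,0]]
[[7,2],[8,0],[14,17],[15,1],[26,4],[44,8],[45,18],[50,0]]
[[7,2],[8,0],[14,17],[15,8],[26,4],[44,8],[45,18],[50,0]]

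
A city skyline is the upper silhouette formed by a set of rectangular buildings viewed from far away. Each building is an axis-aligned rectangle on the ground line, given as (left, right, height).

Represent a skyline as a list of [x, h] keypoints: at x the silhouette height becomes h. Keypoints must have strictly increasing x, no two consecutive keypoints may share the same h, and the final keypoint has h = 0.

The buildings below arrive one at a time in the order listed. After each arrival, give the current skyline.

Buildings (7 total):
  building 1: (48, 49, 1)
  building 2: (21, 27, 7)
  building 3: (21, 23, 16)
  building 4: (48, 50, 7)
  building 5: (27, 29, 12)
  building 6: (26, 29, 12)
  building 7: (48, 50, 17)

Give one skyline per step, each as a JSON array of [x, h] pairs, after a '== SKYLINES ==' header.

== SKYLINES ==
[[48,1],[49,0]]
[[21,7],[27,0],[48,1],[49,0]]
[[21,16],[23,7],[27,0],[48,1],[49,0]]
[[21,16],[23,7],[27,0],[48,7],[50,0]]
[[21,16],[23,7],[27,12],[29,0],[48,7],[50,0]]
[[21,16],[23,7],[26,12],[29,0],[48,7],[50,0]]
[[21,16],[23,7],[26,12],[29,0],[48,17],[50,0]]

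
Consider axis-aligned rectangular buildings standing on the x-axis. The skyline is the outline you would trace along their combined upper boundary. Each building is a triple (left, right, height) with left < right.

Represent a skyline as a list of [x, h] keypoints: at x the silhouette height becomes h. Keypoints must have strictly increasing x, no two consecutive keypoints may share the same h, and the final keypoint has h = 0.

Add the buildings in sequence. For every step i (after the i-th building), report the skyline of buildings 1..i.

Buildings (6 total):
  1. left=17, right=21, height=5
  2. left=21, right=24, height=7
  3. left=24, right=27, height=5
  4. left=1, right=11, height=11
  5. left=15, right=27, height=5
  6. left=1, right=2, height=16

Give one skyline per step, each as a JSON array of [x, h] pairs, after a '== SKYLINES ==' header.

== SKYLINES ==
[[17,5],[21,0]]
[[17,5],[21,7],[24,0]]
[[17,5],[21,7],[24,5],[27,0]]
[[1,11],[11,0],[17,5],[21,7],[24,5],[27,0]]
[[1,11],[11,0],[15,5],[21,7],[24,5],[27,0]]
[[1,16],[2,11],[11,0],[15,5],[21,7],[24,5],[27,0]]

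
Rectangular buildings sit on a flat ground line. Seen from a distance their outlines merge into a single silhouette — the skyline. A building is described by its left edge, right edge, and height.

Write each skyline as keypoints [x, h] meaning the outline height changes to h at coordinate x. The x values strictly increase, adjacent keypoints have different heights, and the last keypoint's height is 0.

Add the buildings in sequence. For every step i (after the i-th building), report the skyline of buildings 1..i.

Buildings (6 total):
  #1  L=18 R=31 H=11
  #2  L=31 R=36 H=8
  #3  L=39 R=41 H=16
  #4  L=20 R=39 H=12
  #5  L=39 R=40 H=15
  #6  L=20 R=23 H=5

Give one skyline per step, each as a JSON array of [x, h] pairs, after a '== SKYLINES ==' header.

== SKYLINES ==
[[18,11],[31,0]]
[[18,11],[31,8],[36,0]]
[[18,11],[31,8],[36,0],[39,16],[41,0]]
[[18,11],[20,12],[39,16],[41,0]]
[[18,11],[20,12],[39,16],[41,0]]
[[18,11],[20,12],[39,16],[41,0]]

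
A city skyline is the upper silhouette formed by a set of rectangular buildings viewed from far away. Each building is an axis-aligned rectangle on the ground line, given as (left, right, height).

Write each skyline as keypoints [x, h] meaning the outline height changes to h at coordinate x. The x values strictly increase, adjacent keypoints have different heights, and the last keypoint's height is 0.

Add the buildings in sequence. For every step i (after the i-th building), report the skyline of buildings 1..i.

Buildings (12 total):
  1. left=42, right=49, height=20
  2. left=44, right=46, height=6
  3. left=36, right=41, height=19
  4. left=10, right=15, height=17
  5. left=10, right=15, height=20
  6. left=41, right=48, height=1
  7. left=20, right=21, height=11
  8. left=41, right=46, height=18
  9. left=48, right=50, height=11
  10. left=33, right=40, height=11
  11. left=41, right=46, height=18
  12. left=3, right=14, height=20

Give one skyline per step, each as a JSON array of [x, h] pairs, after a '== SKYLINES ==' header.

== SKYLINES ==
[[42,20],[49,0]]
[[42,20],[49,0]]
[[36,19],[41,0],[42,20],[49,0]]
[[10,17],[15,0],[36,19],[41,0],[42,20],[49,0]]
[[10,20],[15,0],[36,19],[41,0],[42,20],[49,0]]
[[10,20],[15,0],[36,19],[41,1],[42,20],[49,0]]
[[10,20],[15,0],[20,11],[21,0],[36,19],[41,1],[42,20],[49,0]]
[[10,20],[15,0],[20,11],[21,0],[36,19],[41,18],[42,20],[49,0]]
[[10,20],[15,0],[20,11],[21,0],[36,19],[41,18],[42,20],[49,11],[50,0]]
[[10,20],[15,0],[20,11],[21,0],[33,11],[36,19],[41,18],[42,20],[49,11],[50,0]]
[[10,20],[15,0],[20,11],[21,0],[33,11],[36,19],[41,18],[42,20],[49,11],[50,0]]
[[3,20],[15,0],[20,11],[21,0],[33,11],[36,19],[41,18],[42,20],[49,11],[50,0]]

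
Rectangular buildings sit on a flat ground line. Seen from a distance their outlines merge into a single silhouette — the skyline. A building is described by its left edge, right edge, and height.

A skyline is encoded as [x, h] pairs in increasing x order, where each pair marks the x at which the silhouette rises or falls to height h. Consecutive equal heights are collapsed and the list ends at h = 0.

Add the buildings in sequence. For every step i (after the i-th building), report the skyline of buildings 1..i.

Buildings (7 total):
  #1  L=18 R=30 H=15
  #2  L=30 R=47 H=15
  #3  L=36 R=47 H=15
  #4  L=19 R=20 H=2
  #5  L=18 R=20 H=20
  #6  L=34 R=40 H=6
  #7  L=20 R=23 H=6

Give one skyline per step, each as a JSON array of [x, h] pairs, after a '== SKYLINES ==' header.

== SKYLINES ==
[[18,15],[30,0]]
[[18,15],[47,0]]
[[18,15],[47,0]]
[[18,15],[47,0]]
[[18,20],[20,15],[47,0]]
[[18,20],[20,15],[47,0]]
[[18,20],[20,15],[47,0]]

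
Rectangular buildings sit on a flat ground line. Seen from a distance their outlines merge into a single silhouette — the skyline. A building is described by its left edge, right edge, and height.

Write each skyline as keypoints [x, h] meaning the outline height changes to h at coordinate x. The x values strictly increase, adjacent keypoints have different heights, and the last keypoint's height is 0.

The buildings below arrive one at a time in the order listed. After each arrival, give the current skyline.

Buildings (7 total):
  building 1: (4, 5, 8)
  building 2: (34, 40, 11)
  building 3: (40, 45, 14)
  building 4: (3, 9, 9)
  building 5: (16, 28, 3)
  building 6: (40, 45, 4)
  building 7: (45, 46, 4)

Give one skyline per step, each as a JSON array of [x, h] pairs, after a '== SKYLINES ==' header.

== SKYLINES ==
[[4,8],[5,0]]
[[4,8],[5,0],[34,11],[40,0]]
[[4,8],[5,0],[34,11],[40,14],[45,0]]
[[3,9],[9,0],[34,11],[40,14],[45,0]]
[[3,9],[9,0],[16,3],[28,0],[34,11],[40,14],[45,0]]
[[3,9],[9,0],[16,3],[28,0],[34,11],[40,14],[45,0]]
[[3,9],[9,0],[16,3],[28,0],[34,11],[40,14],[45,4],[46,0]]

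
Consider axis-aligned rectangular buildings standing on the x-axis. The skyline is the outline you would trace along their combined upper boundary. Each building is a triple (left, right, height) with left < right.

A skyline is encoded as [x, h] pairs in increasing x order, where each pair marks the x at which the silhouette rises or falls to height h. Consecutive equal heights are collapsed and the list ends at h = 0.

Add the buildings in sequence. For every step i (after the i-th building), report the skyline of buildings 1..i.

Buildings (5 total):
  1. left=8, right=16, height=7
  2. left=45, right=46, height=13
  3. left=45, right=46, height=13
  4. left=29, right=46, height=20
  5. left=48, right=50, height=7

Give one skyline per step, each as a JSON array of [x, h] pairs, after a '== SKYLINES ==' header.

== SKYLINES ==
[[8,7],[16,0]]
[[8,7],[16,0],[45,13],[46,0]]
[[8,7],[16,0],[45,13],[46,0]]
[[8,7],[16,0],[29,20],[46,0]]
[[8,7],[16,0],[29,20],[46,0],[48,7],[50,0]]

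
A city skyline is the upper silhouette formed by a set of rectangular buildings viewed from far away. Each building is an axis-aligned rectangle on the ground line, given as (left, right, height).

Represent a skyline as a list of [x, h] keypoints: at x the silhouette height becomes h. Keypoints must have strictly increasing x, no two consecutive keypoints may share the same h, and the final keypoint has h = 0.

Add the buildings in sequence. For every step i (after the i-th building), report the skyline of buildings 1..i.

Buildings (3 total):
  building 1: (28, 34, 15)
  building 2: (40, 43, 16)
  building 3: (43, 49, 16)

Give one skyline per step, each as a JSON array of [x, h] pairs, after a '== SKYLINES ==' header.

== SKYLINES ==
[[28,15],[34,0]]
[[28,15],[34,0],[40,16],[43,0]]
[[28,15],[34,0],[40,16],[49,0]]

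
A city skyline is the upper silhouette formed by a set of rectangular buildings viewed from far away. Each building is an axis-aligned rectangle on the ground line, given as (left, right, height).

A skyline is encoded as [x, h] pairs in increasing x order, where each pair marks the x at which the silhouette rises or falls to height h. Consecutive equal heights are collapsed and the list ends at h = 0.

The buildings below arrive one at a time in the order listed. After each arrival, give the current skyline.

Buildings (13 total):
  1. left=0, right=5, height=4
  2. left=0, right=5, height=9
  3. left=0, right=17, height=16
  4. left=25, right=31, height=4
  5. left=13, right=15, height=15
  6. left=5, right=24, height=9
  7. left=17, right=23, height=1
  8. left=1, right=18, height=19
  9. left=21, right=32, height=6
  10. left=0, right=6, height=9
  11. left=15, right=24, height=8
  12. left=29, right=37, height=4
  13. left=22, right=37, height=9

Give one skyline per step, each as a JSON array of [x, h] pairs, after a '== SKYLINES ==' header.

== SKYLINES ==
[[0,4],[5,0]]
[[0,9],[5,0]]
[[0,16],[17,0]]
[[0,16],[17,0],[25,4],[31,0]]
[[0,16],[17,0],[25,4],[31,0]]
[[0,16],[17,9],[24,0],[25,4],[31,0]]
[[0,16],[17,9],[24,0],[25,4],[31,0]]
[[0,16],[1,19],[18,9],[24,0],[25,4],[31,0]]
[[0,16],[1,19],[18,9],[24,6],[32,0]]
[[0,16],[1,19],[18,9],[24,6],[32,0]]
[[0,16],[1,19],[18,9],[24,6],[32,0]]
[[0,16],[1,19],[18,9],[24,6],[32,4],[37,0]]
[[0,16],[1,19],[18,9],[37,0]]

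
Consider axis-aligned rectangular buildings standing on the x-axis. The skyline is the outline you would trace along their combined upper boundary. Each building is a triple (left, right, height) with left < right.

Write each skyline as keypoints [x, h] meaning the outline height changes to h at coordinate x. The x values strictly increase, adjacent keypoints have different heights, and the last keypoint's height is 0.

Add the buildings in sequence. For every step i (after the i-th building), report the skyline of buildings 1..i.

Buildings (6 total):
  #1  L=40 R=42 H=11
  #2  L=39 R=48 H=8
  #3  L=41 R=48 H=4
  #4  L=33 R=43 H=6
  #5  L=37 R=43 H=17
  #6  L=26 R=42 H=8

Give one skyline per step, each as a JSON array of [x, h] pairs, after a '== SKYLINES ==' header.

== SKYLINES ==
[[40,11],[42,0]]
[[39,8],[40,11],[42,8],[48,0]]
[[39,8],[40,11],[42,8],[48,0]]
[[33,6],[39,8],[40,11],[42,8],[48,0]]
[[33,6],[37,17],[43,8],[48,0]]
[[26,8],[37,17],[43,8],[48,0]]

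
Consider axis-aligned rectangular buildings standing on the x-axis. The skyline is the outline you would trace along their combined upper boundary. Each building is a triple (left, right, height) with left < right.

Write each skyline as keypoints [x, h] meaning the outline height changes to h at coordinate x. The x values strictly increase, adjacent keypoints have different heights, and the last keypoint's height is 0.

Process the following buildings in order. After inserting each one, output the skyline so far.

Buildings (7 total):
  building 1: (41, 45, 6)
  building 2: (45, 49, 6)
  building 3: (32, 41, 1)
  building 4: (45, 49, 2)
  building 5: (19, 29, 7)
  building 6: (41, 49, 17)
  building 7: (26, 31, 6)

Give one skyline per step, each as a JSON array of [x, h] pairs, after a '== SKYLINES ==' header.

== SKYLINES ==
[[41,6],[45,0]]
[[41,6],[49,0]]
[[32,1],[41,6],[49,0]]
[[32,1],[41,6],[49,0]]
[[19,7],[29,0],[32,1],[41,6],[49,0]]
[[19,7],[29,0],[32,1],[41,17],[49,0]]
[[19,7],[29,6],[31,0],[32,1],[41,17],[49,0]]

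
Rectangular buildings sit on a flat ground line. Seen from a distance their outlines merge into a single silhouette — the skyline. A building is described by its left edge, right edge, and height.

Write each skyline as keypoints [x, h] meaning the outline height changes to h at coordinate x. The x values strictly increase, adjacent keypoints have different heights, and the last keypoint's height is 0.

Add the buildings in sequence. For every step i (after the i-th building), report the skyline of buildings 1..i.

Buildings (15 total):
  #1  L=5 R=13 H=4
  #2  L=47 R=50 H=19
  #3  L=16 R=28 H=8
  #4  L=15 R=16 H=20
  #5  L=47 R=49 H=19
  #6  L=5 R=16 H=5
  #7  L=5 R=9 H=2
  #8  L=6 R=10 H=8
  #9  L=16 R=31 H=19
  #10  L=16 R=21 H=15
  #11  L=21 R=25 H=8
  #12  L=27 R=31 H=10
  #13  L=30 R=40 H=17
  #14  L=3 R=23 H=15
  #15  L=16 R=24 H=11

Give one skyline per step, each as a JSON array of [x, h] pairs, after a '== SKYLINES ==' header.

== SKYLINES ==
[[5,4],[13,0]]
[[5,4],[13,0],[47,19],[50,0]]
[[5,4],[13,0],[16,8],[28,0],[47,19],[50,0]]
[[5,4],[13,0],[15,20],[16,8],[28,0],[47,19],[50,0]]
[[5,4],[13,0],[15,20],[16,8],[28,0],[47,19],[50,0]]
[[5,5],[15,20],[16,8],[28,0],[47,19],[50,0]]
[[5,5],[15,20],[16,8],[28,0],[47,19],[50,0]]
[[5,5],[6,8],[10,5],[15,20],[16,8],[28,0],[47,19],[50,0]]
[[5,5],[6,8],[10,5],[15,20],[16,19],[31,0],[47,19],[50,0]]
[[5,5],[6,8],[10,5],[15,20],[16,19],[31,0],[47,19],[50,0]]
[[5,5],[6,8],[10,5],[15,20],[16,19],[31,0],[47,19],[50,0]]
[[5,5],[6,8],[10,5],[15,20],[16,19],[31,0],[47,19],[50,0]]
[[5,5],[6,8],[10,5],[15,20],[16,19],[31,17],[40,0],[47,19],[50,0]]
[[3,15],[15,20],[16,19],[31,17],[40,0],[47,19],[50,0]]
[[3,15],[15,20],[16,19],[31,17],[40,0],[47,19],[50,0]]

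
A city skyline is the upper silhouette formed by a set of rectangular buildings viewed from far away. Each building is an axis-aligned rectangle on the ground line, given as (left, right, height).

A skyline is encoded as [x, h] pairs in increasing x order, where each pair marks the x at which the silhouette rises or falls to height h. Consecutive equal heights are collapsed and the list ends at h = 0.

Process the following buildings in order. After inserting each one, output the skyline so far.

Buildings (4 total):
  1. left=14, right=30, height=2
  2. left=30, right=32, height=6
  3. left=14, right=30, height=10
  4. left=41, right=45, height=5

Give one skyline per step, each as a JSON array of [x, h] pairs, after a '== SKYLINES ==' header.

== SKYLINES ==
[[14,2],[30,0]]
[[14,2],[30,6],[32,0]]
[[14,10],[30,6],[32,0]]
[[14,10],[30,6],[32,0],[41,5],[45,0]]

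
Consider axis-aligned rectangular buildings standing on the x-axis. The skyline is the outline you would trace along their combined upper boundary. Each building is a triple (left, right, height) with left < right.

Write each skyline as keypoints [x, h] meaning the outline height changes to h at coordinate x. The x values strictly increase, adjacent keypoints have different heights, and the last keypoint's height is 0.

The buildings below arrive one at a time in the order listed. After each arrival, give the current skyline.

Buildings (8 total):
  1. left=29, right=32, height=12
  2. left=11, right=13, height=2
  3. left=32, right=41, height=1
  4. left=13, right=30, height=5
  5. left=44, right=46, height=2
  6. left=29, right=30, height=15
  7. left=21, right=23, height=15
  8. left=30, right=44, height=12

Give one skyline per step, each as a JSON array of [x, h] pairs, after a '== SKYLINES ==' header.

== SKYLINES ==
[[29,12],[32,0]]
[[11,2],[13,0],[29,12],[32,0]]
[[11,2],[13,0],[29,12],[32,1],[41,0]]
[[11,2],[13,5],[29,12],[32,1],[41,0]]
[[11,2],[13,5],[29,12],[32,1],[41,0],[44,2],[46,0]]
[[11,2],[13,5],[29,15],[30,12],[32,1],[41,0],[44,2],[46,0]]
[[11,2],[13,5],[21,15],[23,5],[29,15],[30,12],[32,1],[41,0],[44,2],[46,0]]
[[11,2],[13,5],[21,15],[23,5],[29,15],[30,12],[44,2],[46,0]]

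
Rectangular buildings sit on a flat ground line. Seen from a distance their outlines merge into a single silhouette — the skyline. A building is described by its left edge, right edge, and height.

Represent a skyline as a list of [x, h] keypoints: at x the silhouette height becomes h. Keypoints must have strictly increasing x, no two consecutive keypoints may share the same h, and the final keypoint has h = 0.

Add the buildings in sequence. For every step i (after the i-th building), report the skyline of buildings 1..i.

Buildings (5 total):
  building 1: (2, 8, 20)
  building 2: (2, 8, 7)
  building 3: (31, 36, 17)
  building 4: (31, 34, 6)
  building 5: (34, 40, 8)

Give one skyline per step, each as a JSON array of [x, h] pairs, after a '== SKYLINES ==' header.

== SKYLINES ==
[[2,20],[8,0]]
[[2,20],[8,0]]
[[2,20],[8,0],[31,17],[36,0]]
[[2,20],[8,0],[31,17],[36,0]]
[[2,20],[8,0],[31,17],[36,8],[40,0]]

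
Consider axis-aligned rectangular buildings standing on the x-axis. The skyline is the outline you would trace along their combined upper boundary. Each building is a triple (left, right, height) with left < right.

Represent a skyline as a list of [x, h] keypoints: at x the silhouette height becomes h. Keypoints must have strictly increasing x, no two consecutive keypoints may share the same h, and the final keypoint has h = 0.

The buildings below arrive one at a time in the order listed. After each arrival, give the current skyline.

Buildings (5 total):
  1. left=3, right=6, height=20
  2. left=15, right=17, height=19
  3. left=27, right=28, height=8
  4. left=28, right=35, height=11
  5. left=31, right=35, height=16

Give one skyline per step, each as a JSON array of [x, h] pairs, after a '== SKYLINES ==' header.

== SKYLINES ==
[[3,20],[6,0]]
[[3,20],[6,0],[15,19],[17,0]]
[[3,20],[6,0],[15,19],[17,0],[27,8],[28,0]]
[[3,20],[6,0],[15,19],[17,0],[27,8],[28,11],[35,0]]
[[3,20],[6,0],[15,19],[17,0],[27,8],[28,11],[31,16],[35,0]]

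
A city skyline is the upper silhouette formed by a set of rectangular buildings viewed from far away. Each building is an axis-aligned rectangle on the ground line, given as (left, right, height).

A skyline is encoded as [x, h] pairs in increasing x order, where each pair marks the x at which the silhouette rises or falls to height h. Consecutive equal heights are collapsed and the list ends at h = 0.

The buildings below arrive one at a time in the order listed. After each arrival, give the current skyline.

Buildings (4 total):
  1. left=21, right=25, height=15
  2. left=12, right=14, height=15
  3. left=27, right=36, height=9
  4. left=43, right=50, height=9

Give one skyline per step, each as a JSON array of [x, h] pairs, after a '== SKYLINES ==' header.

== SKYLINES ==
[[21,15],[25,0]]
[[12,15],[14,0],[21,15],[25,0]]
[[12,15],[14,0],[21,15],[25,0],[27,9],[36,0]]
[[12,15],[14,0],[21,15],[25,0],[27,9],[36,0],[43,9],[50,0]]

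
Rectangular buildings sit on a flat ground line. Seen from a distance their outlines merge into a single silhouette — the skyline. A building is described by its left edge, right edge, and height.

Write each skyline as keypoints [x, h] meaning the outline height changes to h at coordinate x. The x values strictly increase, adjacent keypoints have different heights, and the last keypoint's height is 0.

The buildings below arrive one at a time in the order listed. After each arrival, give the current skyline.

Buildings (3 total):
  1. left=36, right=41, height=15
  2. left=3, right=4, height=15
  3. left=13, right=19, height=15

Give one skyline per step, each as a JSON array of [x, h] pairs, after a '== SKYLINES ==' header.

== SKYLINES ==
[[36,15],[41,0]]
[[3,15],[4,0],[36,15],[41,0]]
[[3,15],[4,0],[13,15],[19,0],[36,15],[41,0]]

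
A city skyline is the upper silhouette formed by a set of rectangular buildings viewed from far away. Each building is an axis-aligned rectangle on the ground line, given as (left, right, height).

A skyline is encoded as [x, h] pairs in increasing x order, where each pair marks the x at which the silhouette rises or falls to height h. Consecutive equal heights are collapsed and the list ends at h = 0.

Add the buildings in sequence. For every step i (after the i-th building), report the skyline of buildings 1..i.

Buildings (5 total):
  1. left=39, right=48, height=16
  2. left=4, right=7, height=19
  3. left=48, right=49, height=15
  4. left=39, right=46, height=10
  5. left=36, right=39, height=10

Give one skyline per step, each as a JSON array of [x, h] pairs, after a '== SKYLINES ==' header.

== SKYLINES ==
[[39,16],[48,0]]
[[4,19],[7,0],[39,16],[48,0]]
[[4,19],[7,0],[39,16],[48,15],[49,0]]
[[4,19],[7,0],[39,16],[48,15],[49,0]]
[[4,19],[7,0],[36,10],[39,16],[48,15],[49,0]]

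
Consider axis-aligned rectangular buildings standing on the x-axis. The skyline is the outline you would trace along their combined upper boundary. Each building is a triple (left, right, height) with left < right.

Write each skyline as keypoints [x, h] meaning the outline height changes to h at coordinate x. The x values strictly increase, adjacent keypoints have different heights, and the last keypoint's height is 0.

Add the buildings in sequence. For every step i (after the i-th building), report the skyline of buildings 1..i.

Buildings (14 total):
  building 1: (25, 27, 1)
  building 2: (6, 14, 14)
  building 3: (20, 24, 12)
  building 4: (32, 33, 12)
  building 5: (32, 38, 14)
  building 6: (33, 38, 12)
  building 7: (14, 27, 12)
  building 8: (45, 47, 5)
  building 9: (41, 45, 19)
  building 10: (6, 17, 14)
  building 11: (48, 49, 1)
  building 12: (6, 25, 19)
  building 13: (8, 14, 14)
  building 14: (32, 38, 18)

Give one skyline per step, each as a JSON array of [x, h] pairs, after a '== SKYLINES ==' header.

== SKYLINES ==
[[25,1],[27,0]]
[[6,14],[14,0],[25,1],[27,0]]
[[6,14],[14,0],[20,12],[24,0],[25,1],[27,0]]
[[6,14],[14,0],[20,12],[24,0],[25,1],[27,0],[32,12],[33,0]]
[[6,14],[14,0],[20,12],[24,0],[25,1],[27,0],[32,14],[38,0]]
[[6,14],[14,0],[20,12],[24,0],[25,1],[27,0],[32,14],[38,0]]
[[6,14],[14,12],[27,0],[32,14],[38,0]]
[[6,14],[14,12],[27,0],[32,14],[38,0],[45,5],[47,0]]
[[6,14],[14,12],[27,0],[32,14],[38,0],[41,19],[45,5],[47,0]]
[[6,14],[17,12],[27,0],[32,14],[38,0],[41,19],[45,5],[47,0]]
[[6,14],[17,12],[27,0],[32,14],[38,0],[41,19],[45,5],[47,0],[48,1],[49,0]]
[[6,19],[25,12],[27,0],[32,14],[38,0],[41,19],[45,5],[47,0],[48,1],[49,0]]
[[6,19],[25,12],[27,0],[32,14],[38,0],[41,19],[45,5],[47,0],[48,1],[49,0]]
[[6,19],[25,12],[27,0],[32,18],[38,0],[41,19],[45,5],[47,0],[48,1],[49,0]]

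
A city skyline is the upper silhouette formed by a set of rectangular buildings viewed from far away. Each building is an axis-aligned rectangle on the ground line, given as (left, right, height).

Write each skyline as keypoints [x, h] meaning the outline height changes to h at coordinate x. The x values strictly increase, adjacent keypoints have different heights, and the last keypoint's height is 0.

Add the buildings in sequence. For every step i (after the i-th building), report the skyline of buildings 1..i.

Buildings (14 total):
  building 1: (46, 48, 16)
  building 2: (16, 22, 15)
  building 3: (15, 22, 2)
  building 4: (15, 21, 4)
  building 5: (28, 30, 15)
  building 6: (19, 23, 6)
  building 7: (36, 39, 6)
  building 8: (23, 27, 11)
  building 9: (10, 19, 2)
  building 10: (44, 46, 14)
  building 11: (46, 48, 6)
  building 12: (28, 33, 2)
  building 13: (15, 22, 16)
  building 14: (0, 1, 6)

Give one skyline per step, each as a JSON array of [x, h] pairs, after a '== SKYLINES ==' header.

== SKYLINES ==
[[46,16],[48,0]]
[[16,15],[22,0],[46,16],[48,0]]
[[15,2],[16,15],[22,0],[46,16],[48,0]]
[[15,4],[16,15],[22,0],[46,16],[48,0]]
[[15,4],[16,15],[22,0],[28,15],[30,0],[46,16],[48,0]]
[[15,4],[16,15],[22,6],[23,0],[28,15],[30,0],[46,16],[48,0]]
[[15,4],[16,15],[22,6],[23,0],[28,15],[30,0],[36,6],[39,0],[46,16],[48,0]]
[[15,4],[16,15],[22,6],[23,11],[27,0],[28,15],[30,0],[36,6],[39,0],[46,16],[48,0]]
[[10,2],[15,4],[16,15],[22,6],[23,11],[27,0],[28,15],[30,0],[36,6],[39,0],[46,16],[48,0]]
[[10,2],[15,4],[16,15],[22,6],[23,11],[27,0],[28,15],[30,0],[36,6],[39,0],[44,14],[46,16],[48,0]]
[[10,2],[15,4],[16,15],[22,6],[23,11],[27,0],[28,15],[30,0],[36,6],[39,0],[44,14],[46,16],[48,0]]
[[10,2],[15,4],[16,15],[22,6],[23,11],[27,0],[28,15],[30,2],[33,0],[36,6],[39,0],[44,14],[46,16],[48,0]]
[[10,2],[15,16],[22,6],[23,11],[27,0],[28,15],[30,2],[33,0],[36,6],[39,0],[44,14],[46,16],[48,0]]
[[0,6],[1,0],[10,2],[15,16],[22,6],[23,11],[27,0],[28,15],[30,2],[33,0],[36,6],[39,0],[44,14],[46,16],[48,0]]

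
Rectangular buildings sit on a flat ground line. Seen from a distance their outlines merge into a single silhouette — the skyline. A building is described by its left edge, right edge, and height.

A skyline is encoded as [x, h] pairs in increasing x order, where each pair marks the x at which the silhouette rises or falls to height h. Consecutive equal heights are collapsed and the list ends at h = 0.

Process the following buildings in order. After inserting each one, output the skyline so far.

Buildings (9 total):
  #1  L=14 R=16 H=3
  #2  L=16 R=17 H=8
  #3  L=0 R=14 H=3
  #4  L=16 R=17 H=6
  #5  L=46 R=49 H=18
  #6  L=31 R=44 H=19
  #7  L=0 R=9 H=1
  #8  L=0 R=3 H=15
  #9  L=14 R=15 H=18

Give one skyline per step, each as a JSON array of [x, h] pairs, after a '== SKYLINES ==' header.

== SKYLINES ==
[[14,3],[16,0]]
[[14,3],[16,8],[17,0]]
[[0,3],[16,8],[17,0]]
[[0,3],[16,8],[17,0]]
[[0,3],[16,8],[17,0],[46,18],[49,0]]
[[0,3],[16,8],[17,0],[31,19],[44,0],[46,18],[49,0]]
[[0,3],[16,8],[17,0],[31,19],[44,0],[46,18],[49,0]]
[[0,15],[3,3],[16,8],[17,0],[31,19],[44,0],[46,18],[49,0]]
[[0,15],[3,3],[14,18],[15,3],[16,8],[17,0],[31,19],[44,0],[46,18],[49,0]]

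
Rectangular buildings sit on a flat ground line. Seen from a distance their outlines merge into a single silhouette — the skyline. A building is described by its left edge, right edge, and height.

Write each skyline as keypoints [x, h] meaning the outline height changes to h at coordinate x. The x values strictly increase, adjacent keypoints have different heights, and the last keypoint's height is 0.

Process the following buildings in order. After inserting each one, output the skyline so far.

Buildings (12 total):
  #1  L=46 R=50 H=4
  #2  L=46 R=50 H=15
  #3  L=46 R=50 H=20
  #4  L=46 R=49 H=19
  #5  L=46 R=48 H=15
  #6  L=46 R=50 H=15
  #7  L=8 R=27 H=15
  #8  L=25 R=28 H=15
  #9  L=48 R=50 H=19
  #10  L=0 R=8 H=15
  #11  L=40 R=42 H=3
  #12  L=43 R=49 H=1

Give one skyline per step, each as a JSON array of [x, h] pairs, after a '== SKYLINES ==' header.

== SKYLINES ==
[[46,4],[50,0]]
[[46,15],[50,0]]
[[46,20],[50,0]]
[[46,20],[50,0]]
[[46,20],[50,0]]
[[46,20],[50,0]]
[[8,15],[27,0],[46,20],[50,0]]
[[8,15],[28,0],[46,20],[50,0]]
[[8,15],[28,0],[46,20],[50,0]]
[[0,15],[28,0],[46,20],[50,0]]
[[0,15],[28,0],[40,3],[42,0],[46,20],[50,0]]
[[0,15],[28,0],[40,3],[42,0],[43,1],[46,20],[50,0]]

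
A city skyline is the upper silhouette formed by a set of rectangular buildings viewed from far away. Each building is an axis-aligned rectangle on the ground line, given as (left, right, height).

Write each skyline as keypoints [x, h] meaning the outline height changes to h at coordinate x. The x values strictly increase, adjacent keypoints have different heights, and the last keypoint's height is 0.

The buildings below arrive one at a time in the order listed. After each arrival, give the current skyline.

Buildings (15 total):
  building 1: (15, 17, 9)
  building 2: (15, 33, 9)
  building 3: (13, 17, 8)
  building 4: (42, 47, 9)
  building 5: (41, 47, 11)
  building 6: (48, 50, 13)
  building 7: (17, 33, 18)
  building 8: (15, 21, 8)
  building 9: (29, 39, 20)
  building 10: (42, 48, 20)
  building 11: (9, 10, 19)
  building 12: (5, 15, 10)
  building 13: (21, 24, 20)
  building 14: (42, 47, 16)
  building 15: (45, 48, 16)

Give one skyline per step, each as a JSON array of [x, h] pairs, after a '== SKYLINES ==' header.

== SKYLINES ==
[[15,9],[17,0]]
[[15,9],[33,0]]
[[13,8],[15,9],[33,0]]
[[13,8],[15,9],[33,0],[42,9],[47,0]]
[[13,8],[15,9],[33,0],[41,11],[47,0]]
[[13,8],[15,9],[33,0],[41,11],[47,0],[48,13],[50,0]]
[[13,8],[15,9],[17,18],[33,0],[41,11],[47,0],[48,13],[50,0]]
[[13,8],[15,9],[17,18],[33,0],[41,11],[47,0],[48,13],[50,0]]
[[13,8],[15,9],[17,18],[29,20],[39,0],[41,11],[47,0],[48,13],[50,0]]
[[13,8],[15,9],[17,18],[29,20],[39,0],[41,11],[42,20],[48,13],[50,0]]
[[9,19],[10,0],[13,8],[15,9],[17,18],[29,20],[39,0],[41,11],[42,20],[48,13],[50,0]]
[[5,10],[9,19],[10,10],[15,9],[17,18],[29,20],[39,0],[41,11],[42,20],[48,13],[50,0]]
[[5,10],[9,19],[10,10],[15,9],[17,18],[21,20],[24,18],[29,20],[39,0],[41,11],[42,20],[48,13],[50,0]]
[[5,10],[9,19],[10,10],[15,9],[17,18],[21,20],[24,18],[29,20],[39,0],[41,11],[42,20],[48,13],[50,0]]
[[5,10],[9,19],[10,10],[15,9],[17,18],[21,20],[24,18],[29,20],[39,0],[41,11],[42,20],[48,13],[50,0]]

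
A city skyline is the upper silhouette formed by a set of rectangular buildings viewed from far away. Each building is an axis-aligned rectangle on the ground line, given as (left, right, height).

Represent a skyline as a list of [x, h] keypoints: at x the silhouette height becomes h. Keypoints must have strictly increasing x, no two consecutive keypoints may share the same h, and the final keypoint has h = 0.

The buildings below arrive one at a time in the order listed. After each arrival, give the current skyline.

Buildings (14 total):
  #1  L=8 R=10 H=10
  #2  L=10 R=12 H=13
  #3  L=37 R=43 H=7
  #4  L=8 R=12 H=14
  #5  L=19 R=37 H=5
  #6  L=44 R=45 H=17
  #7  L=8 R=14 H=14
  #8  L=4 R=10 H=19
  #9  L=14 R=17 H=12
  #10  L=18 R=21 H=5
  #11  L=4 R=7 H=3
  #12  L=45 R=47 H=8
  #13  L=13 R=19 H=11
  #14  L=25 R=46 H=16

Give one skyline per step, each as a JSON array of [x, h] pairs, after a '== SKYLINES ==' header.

== SKYLINES ==
[[8,10],[10,0]]
[[8,10],[10,13],[12,0]]
[[8,10],[10,13],[12,0],[37,7],[43,0]]
[[8,14],[12,0],[37,7],[43,0]]
[[8,14],[12,0],[19,5],[37,7],[43,0]]
[[8,14],[12,0],[19,5],[37,7],[43,0],[44,17],[45,0]]
[[8,14],[14,0],[19,5],[37,7],[43,0],[44,17],[45,0]]
[[4,19],[10,14],[14,0],[19,5],[37,7],[43,0],[44,17],[45,0]]
[[4,19],[10,14],[14,12],[17,0],[19,5],[37,7],[43,0],[44,17],[45,0]]
[[4,19],[10,14],[14,12],[17,0],[18,5],[37,7],[43,0],[44,17],[45,0]]
[[4,19],[10,14],[14,12],[17,0],[18,5],[37,7],[43,0],[44,17],[45,0]]
[[4,19],[10,14],[14,12],[17,0],[18,5],[37,7],[43,0],[44,17],[45,8],[47,0]]
[[4,19],[10,14],[14,12],[17,11],[19,5],[37,7],[43,0],[44,17],[45,8],[47,0]]
[[4,19],[10,14],[14,12],[17,11],[19,5],[25,16],[44,17],[45,16],[46,8],[47,0]]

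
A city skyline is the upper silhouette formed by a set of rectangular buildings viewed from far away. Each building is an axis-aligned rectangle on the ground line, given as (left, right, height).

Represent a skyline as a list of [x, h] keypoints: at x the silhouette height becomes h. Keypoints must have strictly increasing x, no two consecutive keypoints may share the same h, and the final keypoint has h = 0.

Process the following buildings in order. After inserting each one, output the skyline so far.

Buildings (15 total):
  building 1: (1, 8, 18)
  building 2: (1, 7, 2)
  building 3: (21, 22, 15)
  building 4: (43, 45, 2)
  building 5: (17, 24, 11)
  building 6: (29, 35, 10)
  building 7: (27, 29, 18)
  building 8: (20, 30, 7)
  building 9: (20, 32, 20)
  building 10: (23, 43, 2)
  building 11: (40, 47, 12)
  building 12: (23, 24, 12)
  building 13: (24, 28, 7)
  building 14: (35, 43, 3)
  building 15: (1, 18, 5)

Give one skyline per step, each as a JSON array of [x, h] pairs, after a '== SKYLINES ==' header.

== SKYLINES ==
[[1,18],[8,0]]
[[1,18],[8,0]]
[[1,18],[8,0],[21,15],[22,0]]
[[1,18],[8,0],[21,15],[22,0],[43,2],[45,0]]
[[1,18],[8,0],[17,11],[21,15],[22,11],[24,0],[43,2],[45,0]]
[[1,18],[8,0],[17,11],[21,15],[22,11],[24,0],[29,10],[35,0],[43,2],[45,0]]
[[1,18],[8,0],[17,11],[21,15],[22,11],[24,0],[27,18],[29,10],[35,0],[43,2],[45,0]]
[[1,18],[8,0],[17,11],[21,15],[22,11],[24,7],[27,18],[29,10],[35,0],[43,2],[45,0]]
[[1,18],[8,0],[17,11],[20,20],[32,10],[35,0],[43,2],[45,0]]
[[1,18],[8,0],[17,11],[20,20],[32,10],[35,2],[45,0]]
[[1,18],[8,0],[17,11],[20,20],[32,10],[35,2],[40,12],[47,0]]
[[1,18],[8,0],[17,11],[20,20],[32,10],[35,2],[40,12],[47,0]]
[[1,18],[8,0],[17,11],[20,20],[32,10],[35,2],[40,12],[47,0]]
[[1,18],[8,0],[17,11],[20,20],[32,10],[35,3],[40,12],[47,0]]
[[1,18],[8,5],[17,11],[20,20],[32,10],[35,3],[40,12],[47,0]]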